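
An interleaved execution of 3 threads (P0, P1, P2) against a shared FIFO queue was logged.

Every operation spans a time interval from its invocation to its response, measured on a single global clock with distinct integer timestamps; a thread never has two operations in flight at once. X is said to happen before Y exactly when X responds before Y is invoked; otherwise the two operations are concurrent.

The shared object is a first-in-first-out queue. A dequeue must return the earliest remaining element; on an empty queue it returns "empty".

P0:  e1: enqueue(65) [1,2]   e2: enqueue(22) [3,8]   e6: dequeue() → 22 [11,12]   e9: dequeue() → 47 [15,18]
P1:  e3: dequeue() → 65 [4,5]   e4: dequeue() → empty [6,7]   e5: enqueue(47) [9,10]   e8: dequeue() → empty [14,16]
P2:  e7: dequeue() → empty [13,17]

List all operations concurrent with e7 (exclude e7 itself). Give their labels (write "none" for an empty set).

e7 runs from 13 to 17; window-overlapping ops are concurrent
e1 [1,2]: before
e2 [3,8]: before
e3 [4,5]: before
e4 [6,7]: before
e5 [9,10]: before
e6 [11,12]: before
e8 [14,16]: concurrent
e9 [15,18]: concurrent

e8, e9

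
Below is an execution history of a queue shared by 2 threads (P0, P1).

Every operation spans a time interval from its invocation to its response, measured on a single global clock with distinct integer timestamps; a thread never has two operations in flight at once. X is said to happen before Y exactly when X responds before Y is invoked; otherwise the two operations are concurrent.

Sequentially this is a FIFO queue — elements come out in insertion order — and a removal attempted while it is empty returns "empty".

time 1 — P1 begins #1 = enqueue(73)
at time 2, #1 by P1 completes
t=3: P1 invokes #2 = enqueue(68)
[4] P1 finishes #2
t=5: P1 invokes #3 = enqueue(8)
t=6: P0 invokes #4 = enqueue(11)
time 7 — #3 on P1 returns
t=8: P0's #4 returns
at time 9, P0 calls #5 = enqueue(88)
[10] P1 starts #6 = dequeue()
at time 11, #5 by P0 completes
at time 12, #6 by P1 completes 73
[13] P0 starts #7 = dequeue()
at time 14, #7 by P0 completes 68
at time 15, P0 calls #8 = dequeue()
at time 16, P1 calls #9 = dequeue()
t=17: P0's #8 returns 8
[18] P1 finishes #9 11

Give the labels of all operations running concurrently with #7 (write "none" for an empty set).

#7 spans [13,14]; an op avoiding the whole window 13..14 is ordered, any other is concurrent
#1 [1,2]: before
#2 [3,4]: before
#3 [5,7]: before
#4 [6,8]: before
#5 [9,11]: before
#6 [10,12]: before
#8 [15,17]: after
#9 [16,18]: after

none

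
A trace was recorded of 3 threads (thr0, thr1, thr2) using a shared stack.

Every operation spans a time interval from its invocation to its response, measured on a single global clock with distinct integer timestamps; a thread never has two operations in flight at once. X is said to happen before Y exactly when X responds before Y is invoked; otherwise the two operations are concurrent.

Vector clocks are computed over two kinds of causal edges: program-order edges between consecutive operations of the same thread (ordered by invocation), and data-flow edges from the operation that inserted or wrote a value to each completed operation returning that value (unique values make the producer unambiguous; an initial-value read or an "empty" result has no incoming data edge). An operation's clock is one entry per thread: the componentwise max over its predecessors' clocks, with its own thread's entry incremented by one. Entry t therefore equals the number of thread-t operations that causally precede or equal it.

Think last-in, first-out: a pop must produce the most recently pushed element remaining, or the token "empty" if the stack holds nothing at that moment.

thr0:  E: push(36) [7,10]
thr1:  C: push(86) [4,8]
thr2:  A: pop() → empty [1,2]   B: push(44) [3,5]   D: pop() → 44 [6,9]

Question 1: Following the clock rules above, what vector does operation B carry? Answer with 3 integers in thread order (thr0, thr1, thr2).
(0, 0, 2)

invoked at 1, A has no predecessors; its own thr2 bump gives (0, 0, 1)
invoked at 4, C has no predecessors; its own thr1 bump gives (0, 1, 0)
invoked at 7, E has no predecessors; its own thr0 bump gives (1, 0, 0)
B (invocation 3): componentwise max over VC(A)=(0, 0, 1), +1 at thr2, giving (0, 0, 2)
D (invocation 6): componentwise max over VC(B)=(0, 0, 2), +1 at thr2, giving (0, 0, 3)
target: VC(B) = (0, 0, 2)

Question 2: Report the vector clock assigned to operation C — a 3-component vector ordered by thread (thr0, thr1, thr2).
(0, 1, 0)

A (invocation 1): nothing precedes it; thr2's component alone gives (0, 0, 1)
C (invocation 4): nothing precedes it; thr1's component alone gives (0, 1, 0)
E (invocation 7): nothing precedes it; thr0's component alone gives (1, 0, 0)
from VC(A)=(0, 0, 1), B (invoked 3) maxes components and bumps thr2 → (0, 0, 2)
from VC(B)=(0, 0, 2), D (invoked 6) maxes components and bumps thr2 → (0, 0, 3)
target: VC(C) = (0, 1, 0)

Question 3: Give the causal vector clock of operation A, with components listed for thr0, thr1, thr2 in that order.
(0, 0, 1)

A, invoked 1, has no incoming edges; only thr2's bump applies → (0, 0, 1)
C, invoked 4, has no incoming edges; only thr1's bump applies → (0, 1, 0)
E, invoked 7, has no incoming edges; only thr0's bump applies → (1, 0, 0)
invoked at 3, B merges VC(A)=(0, 0, 1) and bumps thr2's slot → (0, 0, 2)
invoked at 6, D merges VC(B)=(0, 0, 2) and bumps thr2's slot → (0, 0, 3)
target: VC(A) = (0, 0, 1)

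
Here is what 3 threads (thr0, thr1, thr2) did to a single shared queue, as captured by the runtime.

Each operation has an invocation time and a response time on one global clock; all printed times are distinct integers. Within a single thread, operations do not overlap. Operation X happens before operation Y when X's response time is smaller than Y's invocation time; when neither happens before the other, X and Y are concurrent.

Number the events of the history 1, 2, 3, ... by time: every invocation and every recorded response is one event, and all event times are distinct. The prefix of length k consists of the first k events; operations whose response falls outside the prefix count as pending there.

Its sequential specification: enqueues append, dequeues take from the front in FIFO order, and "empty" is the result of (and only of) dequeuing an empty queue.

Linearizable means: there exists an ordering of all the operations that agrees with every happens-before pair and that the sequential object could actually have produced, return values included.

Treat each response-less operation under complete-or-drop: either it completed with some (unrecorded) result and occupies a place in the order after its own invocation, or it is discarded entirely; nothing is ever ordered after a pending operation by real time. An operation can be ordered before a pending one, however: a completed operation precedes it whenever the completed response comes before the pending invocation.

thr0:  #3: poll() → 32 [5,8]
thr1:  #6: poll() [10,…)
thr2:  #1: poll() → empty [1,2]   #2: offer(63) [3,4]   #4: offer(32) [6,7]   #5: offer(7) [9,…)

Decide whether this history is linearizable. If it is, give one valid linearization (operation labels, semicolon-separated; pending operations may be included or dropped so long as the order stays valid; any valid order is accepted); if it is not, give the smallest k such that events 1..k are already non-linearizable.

not linearizable — minimal violating prefix: 8 events

prefix check: 1..7 passes, 1..8 fails once #3's time-8 response joins
checked exhaustively: 2 real-time-consistent orders of 4 completed operations, zero legal queue replays
take #1, #2, #3, #4: step 3 already fails, because #3 poll() → 32 cannot occur there
take #1, #2, #4, #3: step 4 already fails, because #3 poll() → 32 cannot occur there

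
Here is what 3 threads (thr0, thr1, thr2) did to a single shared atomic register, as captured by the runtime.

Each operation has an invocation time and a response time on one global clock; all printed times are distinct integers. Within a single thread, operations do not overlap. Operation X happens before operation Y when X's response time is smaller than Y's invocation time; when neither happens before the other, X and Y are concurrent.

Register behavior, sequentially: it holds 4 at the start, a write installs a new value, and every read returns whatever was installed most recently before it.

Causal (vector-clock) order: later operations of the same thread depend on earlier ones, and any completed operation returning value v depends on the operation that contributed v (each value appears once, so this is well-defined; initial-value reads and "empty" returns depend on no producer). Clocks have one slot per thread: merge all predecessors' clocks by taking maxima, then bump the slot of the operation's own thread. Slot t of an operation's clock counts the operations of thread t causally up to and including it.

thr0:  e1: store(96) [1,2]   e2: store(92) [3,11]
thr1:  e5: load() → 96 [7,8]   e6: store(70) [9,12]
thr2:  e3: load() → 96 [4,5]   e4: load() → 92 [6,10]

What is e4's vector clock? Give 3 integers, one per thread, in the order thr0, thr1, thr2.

e1 (invocation 1): nothing precedes it; thr0's component alone gives (1, 0, 0)
e3 (invocation 4): componentwise max over VC(e1)=(1, 0, 0), +1 at thr2, giving (1, 0, 1)
e5 (invocation 7): componentwise max over VC(e1)=(1, 0, 0), +1 at thr1, giving (1, 1, 0)
e2 (invocation 3): componentwise max over VC(e1)=(1, 0, 0), +1 at thr0, giving (2, 0, 0)
e6 (invocation 9): componentwise max over VC(e5)=(1, 1, 0), +1 at thr1, giving (1, 2, 0)
e4 (invocation 6): componentwise max over VC(e2)=(2, 0, 0), VC(e3)=(1, 0, 1), +1 at thr2, giving (2, 0, 2)
target: VC(e4) = (2, 0, 2)

(2, 0, 2)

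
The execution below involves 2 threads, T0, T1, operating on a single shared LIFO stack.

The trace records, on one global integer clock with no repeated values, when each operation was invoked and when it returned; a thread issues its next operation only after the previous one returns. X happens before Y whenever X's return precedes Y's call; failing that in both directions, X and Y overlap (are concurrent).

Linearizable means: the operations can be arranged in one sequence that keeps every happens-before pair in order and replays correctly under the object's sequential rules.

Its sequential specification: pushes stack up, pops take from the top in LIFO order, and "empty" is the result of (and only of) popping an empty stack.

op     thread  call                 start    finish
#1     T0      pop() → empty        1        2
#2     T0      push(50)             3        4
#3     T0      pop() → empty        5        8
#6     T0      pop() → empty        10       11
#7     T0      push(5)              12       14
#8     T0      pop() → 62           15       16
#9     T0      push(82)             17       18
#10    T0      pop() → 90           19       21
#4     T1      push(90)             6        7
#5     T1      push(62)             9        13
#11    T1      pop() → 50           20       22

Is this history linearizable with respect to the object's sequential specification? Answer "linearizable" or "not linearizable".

not linearizable

events 1..7 are fine; event 8 — the response of #3 at time 8 — makes the prefix non-linearizable
no legal order exists: 2 real-time-consistent candidates over 4 completed LIFO stack operations, all rejected
take #1, #2, #3, #4: step 3 already fails, because #3 pop() → empty cannot occur there
take #1, #2, #4, #3: step 4 already fails, because #3 pop() → empty cannot occur there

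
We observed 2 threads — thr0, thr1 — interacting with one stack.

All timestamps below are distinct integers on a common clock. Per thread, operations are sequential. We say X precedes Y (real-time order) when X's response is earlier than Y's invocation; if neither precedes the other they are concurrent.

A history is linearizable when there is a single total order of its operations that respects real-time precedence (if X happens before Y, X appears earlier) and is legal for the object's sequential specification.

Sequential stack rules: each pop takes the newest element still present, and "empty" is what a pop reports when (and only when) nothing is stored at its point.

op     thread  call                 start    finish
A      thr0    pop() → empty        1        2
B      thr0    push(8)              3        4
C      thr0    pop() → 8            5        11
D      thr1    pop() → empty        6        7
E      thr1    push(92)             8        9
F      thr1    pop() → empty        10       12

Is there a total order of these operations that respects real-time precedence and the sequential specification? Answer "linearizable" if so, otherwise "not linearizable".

not linearizable

through event 11 a valid linearization exists; event 12 (F responding at time 12) ends that
6 completed operations, 4 real-time-consistent orders — every stack replay fails
sample order A, B, C, D, E, F stalls at step 6 — F pop() → empty has no legal effect
sample order A, B, D, C, E, F stalls at step 3 — D pop() → empty has no legal effect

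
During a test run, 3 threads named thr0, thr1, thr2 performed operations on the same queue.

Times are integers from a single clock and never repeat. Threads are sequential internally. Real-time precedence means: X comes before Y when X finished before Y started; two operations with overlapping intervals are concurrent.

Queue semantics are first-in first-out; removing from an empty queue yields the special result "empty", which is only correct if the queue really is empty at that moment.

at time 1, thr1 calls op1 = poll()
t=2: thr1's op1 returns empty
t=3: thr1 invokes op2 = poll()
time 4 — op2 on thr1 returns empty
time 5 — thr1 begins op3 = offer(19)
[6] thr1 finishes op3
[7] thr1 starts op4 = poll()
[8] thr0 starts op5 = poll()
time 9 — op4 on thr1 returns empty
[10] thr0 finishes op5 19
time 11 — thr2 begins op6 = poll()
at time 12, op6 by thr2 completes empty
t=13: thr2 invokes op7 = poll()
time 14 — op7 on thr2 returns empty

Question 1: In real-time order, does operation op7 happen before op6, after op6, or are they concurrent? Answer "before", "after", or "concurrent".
op7 spans [13,14], op6 spans [11,12]
resp(op6)=12 < inv(op7)=13

after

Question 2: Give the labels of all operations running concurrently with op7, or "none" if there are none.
overlap test against op7 [13,14]: concurrent iff the interval meets 13..14
op1 [1,2]: before
op2 [3,4]: before
op3 [5,6]: before
op4 [7,9]: before
op5 [8,10]: before
op6 [11,12]: before

none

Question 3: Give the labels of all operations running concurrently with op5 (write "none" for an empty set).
op5 spans [8,10]; an op avoiding the whole window 8..10 is ordered, any other is concurrent
op1 [1,2]: before
op2 [3,4]: before
op3 [5,6]: before
op4 [7,9]: concurrent
op6 [11,12]: after
op7 [13,14]: after

op4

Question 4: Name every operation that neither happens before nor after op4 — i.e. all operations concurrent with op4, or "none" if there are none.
op4 spans [7,9]: anything still running between times 7 and 9 counts as concurrent
op1 [1,2]: before
op2 [3,4]: before
op3 [5,6]: before
op5 [8,10]: concurrent
op6 [11,12]: after
op7 [13,14]: after

op5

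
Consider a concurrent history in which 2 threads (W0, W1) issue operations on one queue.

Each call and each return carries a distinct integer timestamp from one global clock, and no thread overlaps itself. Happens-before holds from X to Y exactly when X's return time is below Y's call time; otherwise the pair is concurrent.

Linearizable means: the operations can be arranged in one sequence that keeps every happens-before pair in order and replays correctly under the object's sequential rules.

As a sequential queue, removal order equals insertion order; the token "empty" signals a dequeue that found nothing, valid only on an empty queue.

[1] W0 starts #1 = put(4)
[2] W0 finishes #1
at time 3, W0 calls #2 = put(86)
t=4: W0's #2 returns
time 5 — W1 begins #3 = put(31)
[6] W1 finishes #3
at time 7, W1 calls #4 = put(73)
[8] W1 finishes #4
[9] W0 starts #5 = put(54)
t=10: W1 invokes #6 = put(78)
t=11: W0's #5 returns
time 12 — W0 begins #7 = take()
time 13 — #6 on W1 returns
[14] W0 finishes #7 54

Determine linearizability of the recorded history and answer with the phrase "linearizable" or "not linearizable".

not linearizable

through event 13 a valid linearization exists; event 14 (#7 responding at time 14) ends that
3 orders of the 7 completed queue ops respect real time; none is legal
one such order, #1, #2, #3, #4, #5, #6, #7, breaks at step 7 where #7 take() → 54 is illegal
one such order, #1, #2, #3, #4, #5, #7, #6, breaks at step 6 where #7 take() → 54 is illegal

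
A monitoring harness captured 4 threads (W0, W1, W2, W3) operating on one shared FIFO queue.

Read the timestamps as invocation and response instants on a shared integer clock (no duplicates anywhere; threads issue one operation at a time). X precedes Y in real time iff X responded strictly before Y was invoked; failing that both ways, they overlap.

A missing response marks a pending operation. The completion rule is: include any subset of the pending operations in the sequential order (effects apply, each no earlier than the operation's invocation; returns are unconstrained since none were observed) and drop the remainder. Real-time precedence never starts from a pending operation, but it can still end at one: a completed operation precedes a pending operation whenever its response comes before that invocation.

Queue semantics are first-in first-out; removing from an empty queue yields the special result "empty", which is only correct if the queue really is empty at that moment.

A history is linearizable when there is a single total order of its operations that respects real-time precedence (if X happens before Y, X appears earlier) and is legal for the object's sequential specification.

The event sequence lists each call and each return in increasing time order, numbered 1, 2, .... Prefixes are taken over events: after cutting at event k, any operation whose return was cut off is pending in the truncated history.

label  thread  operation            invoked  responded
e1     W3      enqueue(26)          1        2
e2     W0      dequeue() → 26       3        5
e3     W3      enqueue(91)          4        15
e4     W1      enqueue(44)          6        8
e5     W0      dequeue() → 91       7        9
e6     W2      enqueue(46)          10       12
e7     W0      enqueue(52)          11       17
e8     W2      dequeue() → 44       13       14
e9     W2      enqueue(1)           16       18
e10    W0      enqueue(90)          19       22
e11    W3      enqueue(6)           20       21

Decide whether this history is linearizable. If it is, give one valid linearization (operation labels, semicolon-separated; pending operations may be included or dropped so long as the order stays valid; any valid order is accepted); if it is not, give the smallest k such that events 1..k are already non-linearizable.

after step 1 (e1 enqueue(26)): queue <26>
after step 2 (e2 dequeue() → 26): queue <>
after step 3 (e3 enqueue(91)): queue <91>
after step 4 (e4 enqueue(44)): queue <91,44>
after step 5 (e5 dequeue() → 91): queue <44>
after step 6 (e6 enqueue(46)): queue <44,46>
after step 7 (e7 enqueue(52)): queue <44,46,52>
after step 8 (e8 dequeue() → 44): queue <46,52>
after step 9 (e9 enqueue(1)): queue <46,52,1>
after step 10 (e10 enqueue(90)): queue <46,52,1,90>
after step 11 (e11 enqueue(6)): queue <46,52,1,90,6>

linearizable — witness: e1; e2; e3; e4; e5; e6; e7; e8; e9; e10; e11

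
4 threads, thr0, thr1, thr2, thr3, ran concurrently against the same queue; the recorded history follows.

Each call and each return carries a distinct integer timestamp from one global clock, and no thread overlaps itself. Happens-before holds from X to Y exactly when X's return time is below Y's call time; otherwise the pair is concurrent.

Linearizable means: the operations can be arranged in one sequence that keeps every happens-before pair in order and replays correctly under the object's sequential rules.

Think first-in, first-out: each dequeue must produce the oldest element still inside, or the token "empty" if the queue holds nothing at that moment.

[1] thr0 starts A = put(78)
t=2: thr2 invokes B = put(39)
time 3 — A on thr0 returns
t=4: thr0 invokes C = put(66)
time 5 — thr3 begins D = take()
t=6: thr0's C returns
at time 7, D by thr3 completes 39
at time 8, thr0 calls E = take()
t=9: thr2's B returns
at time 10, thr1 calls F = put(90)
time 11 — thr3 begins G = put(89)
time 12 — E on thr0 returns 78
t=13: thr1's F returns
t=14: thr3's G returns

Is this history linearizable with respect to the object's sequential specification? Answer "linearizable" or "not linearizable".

linearizable

one valid linearization: B, A, C, D, E, F, G
step 1: B put(39) — queue <39>
step 2: A put(78) — queue <39,78>
step 3: C put(66) — queue <39,78,66>
step 4: D take() → 39 — queue <78,66>
step 5: E take() → 78 — queue <66>
step 6: F put(90) — queue <66,90>
step 7: G put(89) — queue <66,90,89>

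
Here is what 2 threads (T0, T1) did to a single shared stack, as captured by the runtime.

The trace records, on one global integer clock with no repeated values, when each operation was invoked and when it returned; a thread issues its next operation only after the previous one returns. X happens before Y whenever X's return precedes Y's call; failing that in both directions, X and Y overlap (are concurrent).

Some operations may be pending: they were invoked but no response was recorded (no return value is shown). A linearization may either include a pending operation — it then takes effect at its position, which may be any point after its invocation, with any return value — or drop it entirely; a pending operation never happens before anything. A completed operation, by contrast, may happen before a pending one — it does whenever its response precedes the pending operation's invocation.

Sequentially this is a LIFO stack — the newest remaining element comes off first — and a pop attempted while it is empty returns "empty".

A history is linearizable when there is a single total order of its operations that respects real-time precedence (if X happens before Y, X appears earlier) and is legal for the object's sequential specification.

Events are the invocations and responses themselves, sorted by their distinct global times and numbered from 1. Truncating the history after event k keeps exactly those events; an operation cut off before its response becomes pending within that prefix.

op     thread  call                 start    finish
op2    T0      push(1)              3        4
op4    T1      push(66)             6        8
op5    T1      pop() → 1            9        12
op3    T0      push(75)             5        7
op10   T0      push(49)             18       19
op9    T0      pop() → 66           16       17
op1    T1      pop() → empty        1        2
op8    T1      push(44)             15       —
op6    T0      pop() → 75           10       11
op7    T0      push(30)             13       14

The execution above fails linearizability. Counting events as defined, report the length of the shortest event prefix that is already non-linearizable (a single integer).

12

one valid order for events 1..11 is op1, op2, op3, op4, op5, op6:
1. op1 pop() → empty, leaving stack <>
2. op2 push(1), leaving stack <1>
3. op3 push(75), leaving stack <1,75>
4. op4 push(66), leaving stack <1,75,66>
5. op5 pop() (pending, included), leaving stack <1,75>
6. op6 pop() → 75, leaving stack <1>
adding event 12 (op5 responds at 12) leaves no legal real-time order
one such order, op1, op2, op3, op4, op5, op6, breaks at step 5 where op5 pop() → 1 is illegal
one such order, op1, op2, op3, op4, op6, op5, breaks at step 5 where op6 pop() → 75 is illegal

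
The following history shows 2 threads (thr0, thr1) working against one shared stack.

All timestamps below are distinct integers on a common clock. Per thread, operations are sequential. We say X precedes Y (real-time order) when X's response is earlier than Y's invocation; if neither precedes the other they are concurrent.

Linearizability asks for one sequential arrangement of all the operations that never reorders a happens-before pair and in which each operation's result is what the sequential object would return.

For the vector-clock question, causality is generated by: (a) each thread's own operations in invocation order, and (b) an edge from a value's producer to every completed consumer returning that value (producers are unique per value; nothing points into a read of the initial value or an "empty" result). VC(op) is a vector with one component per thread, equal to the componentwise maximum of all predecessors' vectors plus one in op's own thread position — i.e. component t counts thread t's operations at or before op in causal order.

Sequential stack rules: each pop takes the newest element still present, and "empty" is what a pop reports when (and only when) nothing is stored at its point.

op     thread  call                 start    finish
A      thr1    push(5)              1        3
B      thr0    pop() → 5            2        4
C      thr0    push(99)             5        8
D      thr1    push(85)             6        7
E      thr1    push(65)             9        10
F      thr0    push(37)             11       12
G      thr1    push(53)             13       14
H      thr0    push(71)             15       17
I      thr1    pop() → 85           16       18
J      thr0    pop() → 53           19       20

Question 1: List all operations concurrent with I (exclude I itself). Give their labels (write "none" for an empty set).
Answer: H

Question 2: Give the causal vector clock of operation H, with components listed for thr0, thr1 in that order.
Answer: (4, 1)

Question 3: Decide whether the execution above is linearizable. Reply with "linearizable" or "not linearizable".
already the first 18 events (up to I's response at time 18) admit no linearization; the first 17 still do
real-time-consistent orders of the 9 completed operations: 8 — all fail the stack replay
e.g. A, B, C, D, E, F, G, H, I: illegal at step 9, since I pop() → 85 cannot apply there
e.g. A, B, C, D, E, F, G, I, H: illegal at step 8, since I pop() → 85 cannot apply there

not linearizable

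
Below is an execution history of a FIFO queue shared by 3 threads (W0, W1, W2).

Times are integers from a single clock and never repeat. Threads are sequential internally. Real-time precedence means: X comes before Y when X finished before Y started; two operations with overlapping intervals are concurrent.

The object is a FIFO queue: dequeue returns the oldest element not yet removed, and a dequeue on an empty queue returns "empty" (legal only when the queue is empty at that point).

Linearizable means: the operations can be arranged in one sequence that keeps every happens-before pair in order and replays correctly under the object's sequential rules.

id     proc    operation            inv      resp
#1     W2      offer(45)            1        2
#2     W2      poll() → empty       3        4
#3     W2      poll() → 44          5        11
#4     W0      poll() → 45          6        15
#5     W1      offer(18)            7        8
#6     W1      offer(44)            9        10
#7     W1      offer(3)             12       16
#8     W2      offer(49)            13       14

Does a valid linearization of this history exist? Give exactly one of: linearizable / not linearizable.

events 1..3 are fine; event 4 — the response of #2 at time 4 — makes the prefix non-linearizable
exhaustive check: the 2 completed FIFO queue ops admit one real-time order; illegal
e.g. #1, #2: illegal at step 2, since #2 poll() → empty cannot apply there

not linearizable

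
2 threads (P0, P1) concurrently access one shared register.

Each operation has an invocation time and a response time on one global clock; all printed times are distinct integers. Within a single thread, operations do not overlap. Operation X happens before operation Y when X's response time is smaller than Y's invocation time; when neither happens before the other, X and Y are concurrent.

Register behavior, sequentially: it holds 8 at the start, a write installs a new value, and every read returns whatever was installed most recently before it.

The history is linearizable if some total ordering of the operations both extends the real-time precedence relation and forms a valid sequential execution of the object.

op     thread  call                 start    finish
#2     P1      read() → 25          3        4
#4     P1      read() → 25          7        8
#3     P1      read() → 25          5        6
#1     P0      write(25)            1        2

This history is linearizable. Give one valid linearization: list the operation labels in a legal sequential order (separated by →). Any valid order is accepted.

after step 1 (#1 write(25)): value 25
after step 2 (#2 read() → 25): value 25
after step 3 (#3 read() → 25): value 25
after step 4 (#4 read() → 25): value 25

#1 → #2 → #3 → #4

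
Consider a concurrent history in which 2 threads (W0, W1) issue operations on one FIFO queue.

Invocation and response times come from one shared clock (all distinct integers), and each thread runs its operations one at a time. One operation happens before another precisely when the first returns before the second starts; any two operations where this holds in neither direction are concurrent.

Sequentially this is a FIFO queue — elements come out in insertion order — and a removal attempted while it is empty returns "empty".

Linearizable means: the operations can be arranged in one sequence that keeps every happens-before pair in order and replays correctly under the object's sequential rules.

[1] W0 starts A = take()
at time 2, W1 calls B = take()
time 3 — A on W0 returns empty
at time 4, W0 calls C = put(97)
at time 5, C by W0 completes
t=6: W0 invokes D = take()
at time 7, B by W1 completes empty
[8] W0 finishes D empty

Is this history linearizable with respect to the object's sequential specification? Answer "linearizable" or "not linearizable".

not linearizable

cut after 7 events: linearizable; cut after 8 events (D responds, time 8): not linearizable
the 4 completed operations admit 4 real-time orders; each fails the FIFO queue replay
one such order, A, B, C, D, breaks at step 4 where D take() → empty is illegal
one such order, A, C, B, D, breaks at step 3 where B take() → empty is illegal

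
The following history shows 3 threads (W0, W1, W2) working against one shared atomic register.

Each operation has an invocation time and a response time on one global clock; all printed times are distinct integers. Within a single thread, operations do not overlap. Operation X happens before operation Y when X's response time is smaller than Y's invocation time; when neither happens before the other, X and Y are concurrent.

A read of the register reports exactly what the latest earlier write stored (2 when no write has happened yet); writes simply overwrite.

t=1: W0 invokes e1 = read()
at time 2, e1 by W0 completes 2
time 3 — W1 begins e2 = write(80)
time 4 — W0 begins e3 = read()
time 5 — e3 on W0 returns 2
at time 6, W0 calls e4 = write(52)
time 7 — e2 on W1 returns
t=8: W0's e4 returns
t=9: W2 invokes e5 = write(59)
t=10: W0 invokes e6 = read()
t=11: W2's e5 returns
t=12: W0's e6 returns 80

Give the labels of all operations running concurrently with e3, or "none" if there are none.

e2

e3 runs from 4 to 5; window-overlapping ops are concurrent
e1 [1,2]: before
e2 [3,7]: concurrent
e4 [6,8]: after
e5 [9,11]: after
e6 [10,12]: after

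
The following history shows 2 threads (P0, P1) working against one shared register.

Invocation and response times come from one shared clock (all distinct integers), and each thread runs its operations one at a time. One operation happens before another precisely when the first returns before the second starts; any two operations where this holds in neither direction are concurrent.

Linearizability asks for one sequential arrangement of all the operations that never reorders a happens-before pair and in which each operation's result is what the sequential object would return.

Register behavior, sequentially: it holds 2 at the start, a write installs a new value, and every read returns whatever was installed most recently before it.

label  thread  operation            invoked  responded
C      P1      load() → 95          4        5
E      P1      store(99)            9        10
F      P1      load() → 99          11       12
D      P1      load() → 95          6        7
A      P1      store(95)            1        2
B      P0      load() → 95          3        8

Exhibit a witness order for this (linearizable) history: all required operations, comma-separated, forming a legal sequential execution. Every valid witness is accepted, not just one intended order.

A, B, C, D, E, F

1. A store(95), leaving value 95
2. B load() → 95, leaving value 95
3. C load() → 95, leaving value 95
4. D load() → 95, leaving value 95
5. E store(99), leaving value 99
6. F load() → 99, leaving value 99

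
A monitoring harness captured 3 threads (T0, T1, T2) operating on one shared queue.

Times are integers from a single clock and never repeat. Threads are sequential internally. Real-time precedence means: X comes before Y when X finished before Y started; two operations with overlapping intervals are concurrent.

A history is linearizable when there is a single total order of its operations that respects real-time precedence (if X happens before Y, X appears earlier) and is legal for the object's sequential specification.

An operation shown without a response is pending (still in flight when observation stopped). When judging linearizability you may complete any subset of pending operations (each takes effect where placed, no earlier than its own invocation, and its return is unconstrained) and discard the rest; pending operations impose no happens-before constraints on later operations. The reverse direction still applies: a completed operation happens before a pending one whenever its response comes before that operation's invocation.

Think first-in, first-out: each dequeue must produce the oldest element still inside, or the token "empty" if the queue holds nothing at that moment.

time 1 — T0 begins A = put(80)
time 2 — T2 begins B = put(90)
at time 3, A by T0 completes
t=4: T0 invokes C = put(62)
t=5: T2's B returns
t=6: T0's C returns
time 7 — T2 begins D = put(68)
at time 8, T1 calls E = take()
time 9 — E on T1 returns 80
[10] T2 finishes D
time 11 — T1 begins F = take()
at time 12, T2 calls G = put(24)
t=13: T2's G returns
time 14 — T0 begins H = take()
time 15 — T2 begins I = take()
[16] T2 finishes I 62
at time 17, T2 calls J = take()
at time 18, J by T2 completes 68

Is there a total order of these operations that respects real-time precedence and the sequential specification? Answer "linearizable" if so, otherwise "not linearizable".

one valid linearization: A, B, C, D, E, F, G, I, J
1. A put(80), leaving queue <80>
2. B put(90), leaving queue <80,90>
3. C put(62), leaving queue <80,90,62>
4. D put(68), leaving queue <80,90,62,68>
5. E take() → 80, leaving queue <90,62,68>
6. F take() (pending, included), leaving queue <62,68>
7. G put(24), leaving queue <62,68,24>
8. I take() → 62, leaving queue <68,24>
9. J take() → 68, leaving queue <24>

linearizable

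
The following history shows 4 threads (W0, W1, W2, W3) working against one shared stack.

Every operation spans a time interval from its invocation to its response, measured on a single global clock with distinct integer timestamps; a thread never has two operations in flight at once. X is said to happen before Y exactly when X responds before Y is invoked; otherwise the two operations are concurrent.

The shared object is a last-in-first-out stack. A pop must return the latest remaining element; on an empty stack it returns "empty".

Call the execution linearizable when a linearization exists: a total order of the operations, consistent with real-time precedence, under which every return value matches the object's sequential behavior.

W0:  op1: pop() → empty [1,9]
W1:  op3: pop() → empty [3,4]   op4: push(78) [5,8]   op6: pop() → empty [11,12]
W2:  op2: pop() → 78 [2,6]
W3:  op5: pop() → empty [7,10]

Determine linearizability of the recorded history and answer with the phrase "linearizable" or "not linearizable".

linearizable

a witness: op1, op3, op4, op2, op5, op6
after step 1 (op1 pop() → empty): stack <>
after step 2 (op3 pop() → empty): stack <>
after step 3 (op4 push(78)): stack <78>
after step 4 (op2 pop() → 78): stack <>
after step 5 (op5 pop() → empty): stack <>
after step 6 (op6 pop() → empty): stack <>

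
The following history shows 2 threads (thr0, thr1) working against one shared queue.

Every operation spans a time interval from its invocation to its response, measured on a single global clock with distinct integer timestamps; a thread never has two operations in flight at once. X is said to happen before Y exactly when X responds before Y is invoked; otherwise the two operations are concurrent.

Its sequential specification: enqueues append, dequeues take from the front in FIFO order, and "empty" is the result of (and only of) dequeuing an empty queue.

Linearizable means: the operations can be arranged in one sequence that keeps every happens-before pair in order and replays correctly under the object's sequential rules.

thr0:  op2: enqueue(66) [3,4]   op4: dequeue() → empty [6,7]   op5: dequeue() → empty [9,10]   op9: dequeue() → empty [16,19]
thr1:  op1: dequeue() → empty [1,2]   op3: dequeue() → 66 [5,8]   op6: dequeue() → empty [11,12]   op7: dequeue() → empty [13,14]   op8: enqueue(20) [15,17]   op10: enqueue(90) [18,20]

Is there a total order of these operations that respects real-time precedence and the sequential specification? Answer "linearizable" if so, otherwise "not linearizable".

one valid linearization: op1, op2, op3, op4, op5, op6, op7, op9, op8, op10
after step 1 (op1 dequeue() → empty): queue <>
after step 2 (op2 enqueue(66)): queue <66>
after step 3 (op3 dequeue() → 66): queue <>
after step 4 (op4 dequeue() → empty): queue <>
after step 5 (op5 dequeue() → empty): queue <>
after step 6 (op6 dequeue() → empty): queue <>
after step 7 (op7 dequeue() → empty): queue <>
after step 8 (op9 dequeue() → empty): queue <>
after step 9 (op8 enqueue(20)): queue <20>
after step 10 (op10 enqueue(90)): queue <20,90>

linearizable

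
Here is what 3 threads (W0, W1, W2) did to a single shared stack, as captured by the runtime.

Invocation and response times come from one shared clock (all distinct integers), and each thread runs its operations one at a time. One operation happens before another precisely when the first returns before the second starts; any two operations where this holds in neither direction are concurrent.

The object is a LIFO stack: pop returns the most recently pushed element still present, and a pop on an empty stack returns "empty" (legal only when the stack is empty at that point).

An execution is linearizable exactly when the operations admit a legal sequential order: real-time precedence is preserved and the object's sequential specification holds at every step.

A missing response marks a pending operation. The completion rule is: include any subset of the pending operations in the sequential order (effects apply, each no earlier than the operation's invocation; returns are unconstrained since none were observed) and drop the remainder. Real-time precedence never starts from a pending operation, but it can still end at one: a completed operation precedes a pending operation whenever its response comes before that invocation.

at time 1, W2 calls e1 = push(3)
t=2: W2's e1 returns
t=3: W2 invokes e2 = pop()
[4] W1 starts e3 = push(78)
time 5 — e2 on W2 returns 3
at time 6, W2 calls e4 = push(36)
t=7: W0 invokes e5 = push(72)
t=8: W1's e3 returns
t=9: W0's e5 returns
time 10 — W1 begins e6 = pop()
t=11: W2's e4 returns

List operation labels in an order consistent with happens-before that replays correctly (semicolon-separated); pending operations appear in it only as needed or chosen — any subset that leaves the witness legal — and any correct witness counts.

e1; e2; e3; e4; e5

1. e1 push(3), leaving stack <3>
2. e2 pop() → 3, leaving stack <>
3. e3 push(78), leaving stack <78>
4. e4 push(36), leaving stack <78,36>
5. e5 push(72), leaving stack <78,36,72>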